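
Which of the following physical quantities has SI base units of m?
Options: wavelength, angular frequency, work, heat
Checking the SI base units of each option:
  wavelength (λ = v/f): m  ✓ matches
  angular frequency (ω = 2πf): 1/s  ✗
  work (W = Fd): kg·m²/s²  ✗
  heat (Q = mcΔT): kg·m²/s²  ✗

Only wavelength has units m.

Answer: wavelength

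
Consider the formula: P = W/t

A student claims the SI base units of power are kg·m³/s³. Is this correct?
Units of each symbol in P = W/t:
  W (work): kg·m²/s²
  t (time): s  → in the denominator, contributes 1/s

Multiplying the contributions: [kg·m²/s²] · [1/s]
Adding exponents of each base unit: kg: 1, m: 2, s: -3
SI base units of power: kg·m²/s³

The claimed units kg·m³/s³ (exponents kg: 1, m: 3, s: -3) do not match the derived units kg·m²/s³ (exponents kg: 1, m: 2, s: -3), so the claim is incorrect.

Answer: No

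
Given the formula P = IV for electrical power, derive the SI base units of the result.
Units of each symbol in P = IV:
  I (current): A
  V (voltage, in volts): kg·m²/(s³·A)

Multiplying the contributions: [A] · [kg·m²/(s³·A)]
Adding exponents of each base unit: kg: 1, m: 2, s: -3
SI base units of electrical power: kg·m²/s³

Answer: kg·m²/s³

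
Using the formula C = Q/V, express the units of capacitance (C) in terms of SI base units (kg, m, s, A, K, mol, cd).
Units of each symbol in C = Q/V:
  Q (charge, in coulombs): s·A
  V (voltage, in volts): kg·m²/(s³·A)  → in the denominator, contributes s³·A/(kg·m²)

Multiplying the contributions: [s·A] · [s³·A/(kg·m²)]
Adding exponents of each base unit: kg: -1, m: -2, s: 4, A: 2
SI base units of capacitance: s⁴·A²/(kg·m²)

Answer: s⁴·A²/(kg·m²)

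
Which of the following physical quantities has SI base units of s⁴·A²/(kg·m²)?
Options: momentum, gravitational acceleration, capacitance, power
Checking the SI base units of each option:
  momentum (p = mv): kg·m/s  ✗
  gravitational acceleration (g = GM/r²): m/s²  ✗
  capacitance (C = Q/V): s⁴·A²/(kg·m²)  ✓ matches
  power (P = W/t): kg·m²/s³  ✗

Only capacitance has units s⁴·A²/(kg·m²).

Answer: capacitance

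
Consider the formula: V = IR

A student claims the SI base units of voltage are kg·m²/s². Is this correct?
Units of each symbol in V = IR:
  I (current): A
  R (resistance, in ohms): kg·m²/(s³·A²)

Multiplying the contributions: [A] · [kg·m²/(s³·A²)]
Adding exponents of each base unit: kg: 1, m: 2, s: -3, A: -1
SI base units of voltage: kg·m²/(s³·A)

The claimed units kg·m²/s² (exponents kg: 1, m: 2, s: -2) do not match the derived units kg·m²/(s³·A) (exponents kg: 1, m: 2, s: -3, A: -1), so the claim is incorrect.

Answer: No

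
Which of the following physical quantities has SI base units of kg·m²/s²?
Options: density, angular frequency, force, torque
Checking the SI base units of each option:
  density (ρ = m/V): kg/m³  ✗
  angular frequency (ω = 2πf): 1/s  ✗
  force (F = ma): kg·m/s²  ✗
  torque (τ = Fr): kg·m²/s²  ✓ matches

Only torque has units kg·m²/s².

Answer: torque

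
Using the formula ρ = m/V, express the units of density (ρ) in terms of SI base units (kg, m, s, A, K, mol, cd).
Units of each symbol in ρ = m/V:
  m (mass): kg
  V (volume): m³  → in the denominator, contributes 1/m³

Multiplying the contributions: [kg] · [1/m³]
Adding exponents of each base unit: kg: 1, m: -3
SI base units of density: kg/m³

Answer: kg/m³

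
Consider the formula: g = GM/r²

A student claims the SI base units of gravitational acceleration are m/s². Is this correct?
Units of each symbol in g = GM/r²:
  G (gravitational constant): m³/(kg·s²)
  M (mass): kg
  r (distance): m  → to the power 2 in the denominator, contributes 1/m²

Multiplying the contributions: [m³/(kg·s²)] · [kg] · [1/m²]
Adding exponents of each base unit: m: 1, s: -2
SI base units of gravitational acceleration: m/s²

The claimed units m/s² match the derived units, so the claim is correct.

Answer: Yes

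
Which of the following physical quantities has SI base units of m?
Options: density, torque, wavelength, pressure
Checking the SI base units of each option:
  density (ρ = m/V): kg/m³  ✗
  torque (τ = Fr): kg·m²/s²  ✗
  wavelength (λ = v/f): m  ✓ matches
  pressure (P = F/A): kg/(m·s²)  ✗

Only wavelength has units m.

Answer: wavelength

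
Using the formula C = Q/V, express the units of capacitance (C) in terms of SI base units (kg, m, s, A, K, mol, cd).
Units of each symbol in C = Q/V:
  Q (charge, in coulombs): s·A
  V (voltage, in volts): kg·m²/(s³·A)  → in the denominator, contributes s³·A/(kg·m²)

Multiplying the contributions: [s·A] · [s³·A/(kg·m²)]
Adding exponents of each base unit: kg: -1, m: -2, s: 4, A: 2
SI base units of capacitance: s⁴·A²/(kg·m²)

Answer: s⁴·A²/(kg·m²)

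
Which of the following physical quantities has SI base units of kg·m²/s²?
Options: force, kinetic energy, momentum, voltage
Checking the SI base units of each option:
  force (F = ma): kg·m/s²  ✗
  kinetic energy (E = ½mv²): kg·m²/s²  ✓ matches
  momentum (p = mv): kg·m/s  ✗
  voltage (V = IR): kg·m²/(s³·A)  ✗

Only kinetic energy has units kg·m²/s².

Answer: kinetic energy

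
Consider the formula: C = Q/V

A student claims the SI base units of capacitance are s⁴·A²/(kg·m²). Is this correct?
Units of each symbol in C = Q/V:
  Q (charge, in coulombs): s·A
  V (voltage, in volts): kg·m²/(s³·A)  → in the denominator, contributes s³·A/(kg·m²)

Multiplying the contributions: [s·A] · [s³·A/(kg·m²)]
Adding exponents of each base unit: kg: -1, m: -2, s: 4, A: 2
SI base units of capacitance: s⁴·A²/(kg·m²)

The claimed units s⁴·A²/(kg·m²) match the derived units, so the claim is correct.

Answer: Yes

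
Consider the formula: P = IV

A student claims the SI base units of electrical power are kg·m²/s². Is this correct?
Units of each symbol in P = IV:
  I (current): A
  V (voltage, in volts): kg·m²/(s³·A)

Multiplying the contributions: [A] · [kg·m²/(s³·A)]
Adding exponents of each base unit: kg: 1, m: 2, s: -3
SI base units of electrical power: kg·m²/s³

The claimed units kg·m²/s² (exponents kg: 1, m: 2, s: -2) do not match the derived units kg·m²/s³ (exponents kg: 1, m: 2, s: -3), so the claim is incorrect.

Answer: No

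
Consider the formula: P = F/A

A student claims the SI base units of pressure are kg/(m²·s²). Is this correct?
Units of each symbol in P = F/A:
  F (force): kg·m/s²
  A (area): m²  → in the denominator, contributes 1/m²

Multiplying the contributions: [kg·m/s²] · [1/m²]
Adding exponents of each base unit: kg: 1, m: -1, s: -2
SI base units of pressure: kg/(m·s²)

The claimed units kg/(m²·s²) (exponents kg: 1, m: -2, s: -2) do not match the derived units kg/(m·s²) (exponents kg: 1, m: -1, s: -2), so the claim is incorrect.

Answer: No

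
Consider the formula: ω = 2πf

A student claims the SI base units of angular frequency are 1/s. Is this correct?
Units of each symbol in ω = 2πf:
  f (frequency): 1/s
  The factor 2π is dimensionless.

Multiplying the contributions: [1/s]
Adding exponents of each base unit: s: -1
SI base units of angular frequency: 1/s

The claimed units 1/s match the derived units, so the claim is correct.

Answer: Yes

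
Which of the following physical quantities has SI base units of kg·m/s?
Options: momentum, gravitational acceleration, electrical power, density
Checking the SI base units of each option:
  momentum (p = mv): kg·m/s  ✓ matches
  gravitational acceleration (g = GM/r²): m/s²  ✗
  electrical power (P = IV): kg·m²/s³  ✗
  density (ρ = m/V): kg/m³  ✗

Only momentum has units kg·m/s.

Answer: momentum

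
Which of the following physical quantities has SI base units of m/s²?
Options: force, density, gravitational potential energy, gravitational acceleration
Checking the SI base units of each option:
  force (F = ma): kg·m/s²  ✗
  density (ρ = m/V): kg/m³  ✗
  gravitational potential energy (U = -GMm/r): kg·m²/s²  ✗
  gravitational acceleration (g = GM/r²): m/s²  ✓ matches

Only gravitational acceleration has units m/s².

Answer: gravitational acceleration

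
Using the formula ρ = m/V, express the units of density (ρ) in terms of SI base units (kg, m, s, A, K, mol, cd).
Units of each symbol in ρ = m/V:
  m (mass): kg
  V (volume): m³  → in the denominator, contributes 1/m³

Multiplying the contributions: [kg] · [1/m³]
Adding exponents of each base unit: kg: 1, m: -3
SI base units of density: kg/m³

Answer: kg/m³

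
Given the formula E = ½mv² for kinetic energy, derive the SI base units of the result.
Units of each symbol in E = ½mv²:
  m (mass): kg
  v (speed): m/s  → to the power 2, contributes m²/s²
  The factor ½ is dimensionless.

Multiplying the contributions: [kg] · [m²/s²]
Adding exponents of each base unit: kg: 1, m: 2, s: -2
SI base units of kinetic energy: kg·m²/s²

Answer: kg·m²/s²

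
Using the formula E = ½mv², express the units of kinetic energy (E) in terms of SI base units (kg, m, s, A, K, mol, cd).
Units of each symbol in E = ½mv²:
  m (mass): kg
  v (speed): m/s  → to the power 2, contributes m²/s²
  The factor ½ is dimensionless.

Multiplying the contributions: [kg] · [m²/s²]
Adding exponents of each base unit: kg: 1, m: 2, s: -2
SI base units of kinetic energy: kg·m²/s²

Answer: kg·m²/s²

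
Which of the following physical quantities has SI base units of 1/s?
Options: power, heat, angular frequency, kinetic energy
Checking the SI base units of each option:
  power (P = W/t): kg·m²/s³  ✗
  heat (Q = mcΔT): kg·m²/s²  ✗
  angular frequency (ω = 2πf): 1/s  ✓ matches
  kinetic energy (E = ½mv²): kg·m²/s²  ✗

Only angular frequency has units 1/s.

Answer: angular frequency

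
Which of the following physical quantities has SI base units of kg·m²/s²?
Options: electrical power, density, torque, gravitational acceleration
Checking the SI base units of each option:
  electrical power (P = IV): kg·m²/s³  ✗
  density (ρ = m/V): kg/m³  ✗
  torque (τ = Fr): kg·m²/s²  ✓ matches
  gravitational acceleration (g = GM/r²): m/s²  ✗

Only torque has units kg·m²/s².

Answer: torque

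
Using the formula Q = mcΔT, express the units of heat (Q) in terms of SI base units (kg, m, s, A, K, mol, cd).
Units of each symbol in Q = mcΔT:
  m (mass): kg
  c (specific heat capacity, in J/(kg·K)): m²/(s²·K)
  ΔT (temperature change): K

Multiplying the contributions: [kg] · [m²/(s²·K)] · [K]
Adding exponents of each base unit: kg: 1, m: 2, s: -2
SI base units of heat: kg·m²/s²

Answer: kg·m²/s²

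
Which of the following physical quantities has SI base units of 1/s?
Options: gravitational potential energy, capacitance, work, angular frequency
Checking the SI base units of each option:
  gravitational potential energy (U = -GMm/r): kg·m²/s²  ✗
  capacitance (C = Q/V): s⁴·A²/(kg·m²)  ✗
  work (W = Fd): kg·m²/s²  ✗
  angular frequency (ω = 2πf): 1/s  ✓ matches

Only angular frequency has units 1/s.

Answer: angular frequency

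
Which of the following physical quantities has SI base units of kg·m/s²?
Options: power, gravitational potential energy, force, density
Checking the SI base units of each option:
  power (P = W/t): kg·m²/s³  ✗
  gravitational potential energy (U = -GMm/r): kg·m²/s²  ✗
  force (F = ma): kg·m/s²  ✓ matches
  density (ρ = m/V): kg/m³  ✗

Only force has units kg·m/s².

Answer: force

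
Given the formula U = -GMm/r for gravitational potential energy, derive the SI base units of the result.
Units of each symbol in U = -GMm/r:
  G (gravitational constant): m³/(kg·s²)
  M (mass): kg
  m (mass): kg
  r (distance): m  → in the denominator, contributes 1/m
  The minus sign does not affect the units.

Multiplying the contributions: [m³/(kg·s²)] · [kg] · [kg] · [1/m]
Adding exponents of each base unit: kg: 1, m: 2, s: -2
SI base units of gravitational potential energy: kg·m²/s²

Answer: kg·m²/s²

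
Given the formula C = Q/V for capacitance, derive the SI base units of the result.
Units of each symbol in C = Q/V:
  Q (charge, in coulombs): s·A
  V (voltage, in volts): kg·m²/(s³·A)  → in the denominator, contributes s³·A/(kg·m²)

Multiplying the contributions: [s·A] · [s³·A/(kg·m²)]
Adding exponents of each base unit: kg: -1, m: -2, s: 4, A: 2
SI base units of capacitance: s⁴·A²/(kg·m²)

Answer: s⁴·A²/(kg·m²)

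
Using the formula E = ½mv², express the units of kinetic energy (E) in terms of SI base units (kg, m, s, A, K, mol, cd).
Units of each symbol in E = ½mv²:
  m (mass): kg
  v (speed): m/s  → to the power 2, contributes m²/s²
  The factor ½ is dimensionless.

Multiplying the contributions: [kg] · [m²/s²]
Adding exponents of each base unit: kg: 1, m: 2, s: -2
SI base units of kinetic energy: kg·m²/s²

Answer: kg·m²/s²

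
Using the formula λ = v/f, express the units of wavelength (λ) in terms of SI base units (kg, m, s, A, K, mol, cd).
Units of each symbol in λ = v/f:
  v (wave speed): m/s
  f (frequency): 1/s  → in the denominator, contributes s

Multiplying the contributions: [m/s] · [s]
Adding exponents of each base unit: m: 1
SI base units of wavelength: m

Answer: m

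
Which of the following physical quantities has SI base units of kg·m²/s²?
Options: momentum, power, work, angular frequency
Checking the SI base units of each option:
  momentum (p = mv): kg·m/s  ✗
  power (P = W/t): kg·m²/s³  ✗
  work (W = Fd): kg·m²/s²  ✓ matches
  angular frequency (ω = 2πf): 1/s  ✗

Only work has units kg·m²/s².

Answer: work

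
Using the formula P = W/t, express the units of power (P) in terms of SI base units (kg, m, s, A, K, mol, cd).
Units of each symbol in P = W/t:
  W (work): kg·m²/s²
  t (time): s  → in the denominator, contributes 1/s

Multiplying the contributions: [kg·m²/s²] · [1/s]
Adding exponents of each base unit: kg: 1, m: 2, s: -3
SI base units of power: kg·m²/s³

Answer: kg·m²/s³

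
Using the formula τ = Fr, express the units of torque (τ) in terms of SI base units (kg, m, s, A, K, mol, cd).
Units of each symbol in τ = Fr:
  F (force): kg·m/s²
  r (lever arm): m

Multiplying the contributions: [kg·m/s²] · [m]
Adding exponents of each base unit: kg: 1, m: 2, s: -2
SI base units of torque: kg·m²/s²

Answer: kg·m²/s²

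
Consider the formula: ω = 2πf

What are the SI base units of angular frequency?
Units of each symbol in ω = 2πf:
  f (frequency): 1/s
  The factor 2π is dimensionless.

Multiplying the contributions: [1/s]
Adding exponents of each base unit: s: -1
SI base units of angular frequency: 1/s

Answer: 1/s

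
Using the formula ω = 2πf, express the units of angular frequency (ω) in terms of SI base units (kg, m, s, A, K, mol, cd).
Units of each symbol in ω = 2πf:
  f (frequency): 1/s
  The factor 2π is dimensionless.

Multiplying the contributions: [1/s]
Adding exponents of each base unit: s: -1
SI base units of angular frequency: 1/s

Answer: 1/s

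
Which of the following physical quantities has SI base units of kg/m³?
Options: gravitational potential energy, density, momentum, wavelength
Checking the SI base units of each option:
  gravitational potential energy (U = -GMm/r): kg·m²/s²  ✗
  density (ρ = m/V): kg/m³  ✓ matches
  momentum (p = mv): kg·m/s  ✗
  wavelength (λ = v/f): m  ✗

Only density has units kg/m³.

Answer: density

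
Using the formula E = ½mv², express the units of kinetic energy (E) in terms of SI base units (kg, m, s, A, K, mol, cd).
Units of each symbol in E = ½mv²:
  m (mass): kg
  v (speed): m/s  → to the power 2, contributes m²/s²
  The factor ½ is dimensionless.

Multiplying the contributions: [kg] · [m²/s²]
Adding exponents of each base unit: kg: 1, m: 2, s: -2
SI base units of kinetic energy: kg·m²/s²

Answer: kg·m²/s²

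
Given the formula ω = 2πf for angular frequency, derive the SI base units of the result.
Units of each symbol in ω = 2πf:
  f (frequency): 1/s
  The factor 2π is dimensionless.

Multiplying the contributions: [1/s]
Adding exponents of each base unit: s: -1
SI base units of angular frequency: 1/s

Answer: 1/s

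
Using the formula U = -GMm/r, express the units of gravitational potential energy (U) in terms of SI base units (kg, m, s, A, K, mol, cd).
Units of each symbol in U = -GMm/r:
  G (gravitational constant): m³/(kg·s²)
  M (mass): kg
  m (mass): kg
  r (distance): m  → in the denominator, contributes 1/m
  The minus sign does not affect the units.

Multiplying the contributions: [m³/(kg·s²)] · [kg] · [kg] · [1/m]
Adding exponents of each base unit: kg: 1, m: 2, s: -2
SI base units of gravitational potential energy: kg·m²/s²

Answer: kg·m²/s²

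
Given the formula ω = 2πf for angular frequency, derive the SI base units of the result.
Units of each symbol in ω = 2πf:
  f (frequency): 1/s
  The factor 2π is dimensionless.

Multiplying the contributions: [1/s]
Adding exponents of each base unit: s: -1
SI base units of angular frequency: 1/s

Answer: 1/s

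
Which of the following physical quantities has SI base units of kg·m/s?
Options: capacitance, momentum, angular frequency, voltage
Checking the SI base units of each option:
  capacitance (C = Q/V): s⁴·A²/(kg·m²)  ✗
  momentum (p = mv): kg·m/s  ✓ matches
  angular frequency (ω = 2πf): 1/s  ✗
  voltage (V = IR): kg·m²/(s³·A)  ✗

Only momentum has units kg·m/s.

Answer: momentum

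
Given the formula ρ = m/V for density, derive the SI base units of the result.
Units of each symbol in ρ = m/V:
  m (mass): kg
  V (volume): m³  → in the denominator, contributes 1/m³

Multiplying the contributions: [kg] · [1/m³]
Adding exponents of each base unit: kg: 1, m: -3
SI base units of density: kg/m³

Answer: kg/m³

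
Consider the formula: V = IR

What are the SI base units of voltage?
Units of each symbol in V = IR:
  I (current): A
  R (resistance, in ohms): kg·m²/(s³·A²)

Multiplying the contributions: [A] · [kg·m²/(s³·A²)]
Adding exponents of each base unit: kg: 1, m: 2, s: -3, A: -1
SI base units of voltage: kg·m²/(s³·A)

Answer: kg·m²/(s³·A)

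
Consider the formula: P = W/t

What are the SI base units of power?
Units of each symbol in P = W/t:
  W (work): kg·m²/s²
  t (time): s  → in the denominator, contributes 1/s

Multiplying the contributions: [kg·m²/s²] · [1/s]
Adding exponents of each base unit: kg: 1, m: 2, s: -3
SI base units of power: kg·m²/s³

Answer: kg·m²/s³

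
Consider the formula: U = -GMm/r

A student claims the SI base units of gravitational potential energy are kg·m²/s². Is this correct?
Units of each symbol in U = -GMm/r:
  G (gravitational constant): m³/(kg·s²)
  M (mass): kg
  m (mass): kg
  r (distance): m  → in the denominator, contributes 1/m
  The minus sign does not affect the units.

Multiplying the contributions: [m³/(kg·s²)] · [kg] · [kg] · [1/m]
Adding exponents of each base unit: kg: 1, m: 2, s: -2
SI base units of gravitational potential energy: kg·m²/s²

The claimed units kg·m²/s² match the derived units, so the claim is correct.

Answer: Yes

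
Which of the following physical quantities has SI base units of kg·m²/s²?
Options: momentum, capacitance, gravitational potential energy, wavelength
Checking the SI base units of each option:
  momentum (p = mv): kg·m/s  ✗
  capacitance (C = Q/V): s⁴·A²/(kg·m²)  ✗
  gravitational potential energy (U = -GMm/r): kg·m²/s²  ✓ matches
  wavelength (λ = v/f): m  ✗

Only gravitational potential energy has units kg·m²/s².

Answer: gravitational potential energy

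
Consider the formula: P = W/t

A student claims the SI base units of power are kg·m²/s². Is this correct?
Units of each symbol in P = W/t:
  W (work): kg·m²/s²
  t (time): s  → in the denominator, contributes 1/s

Multiplying the contributions: [kg·m²/s²] · [1/s]
Adding exponents of each base unit: kg: 1, m: 2, s: -3
SI base units of power: kg·m²/s³

The claimed units kg·m²/s² (exponents kg: 1, m: 2, s: -2) do not match the derived units kg·m²/s³ (exponents kg: 1, m: 2, s: -3), so the claim is incorrect.

Answer: No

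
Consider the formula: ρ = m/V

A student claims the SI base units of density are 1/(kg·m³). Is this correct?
Units of each symbol in ρ = m/V:
  m (mass): kg
  V (volume): m³  → in the denominator, contributes 1/m³

Multiplying the contributions: [kg] · [1/m³]
Adding exponents of each base unit: kg: 1, m: -3
SI base units of density: kg/m³

The claimed units 1/(kg·m³) (exponents kg: -1, m: -3) do not match the derived units kg/m³ (exponents kg: 1, m: -3), so the claim is incorrect.

Answer: No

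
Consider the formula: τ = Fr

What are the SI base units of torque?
Units of each symbol in τ = Fr:
  F (force): kg·m/s²
  r (lever arm): m

Multiplying the contributions: [kg·m/s²] · [m]
Adding exponents of each base unit: kg: 1, m: 2, s: -2
SI base units of torque: kg·m²/s²

Answer: kg·m²/s²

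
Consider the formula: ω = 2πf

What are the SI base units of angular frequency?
Units of each symbol in ω = 2πf:
  f (frequency): 1/s
  The factor 2π is dimensionless.

Multiplying the contributions: [1/s]
Adding exponents of each base unit: s: -1
SI base units of angular frequency: 1/s

Answer: 1/s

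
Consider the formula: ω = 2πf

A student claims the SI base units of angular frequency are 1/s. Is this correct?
Units of each symbol in ω = 2πf:
  f (frequency): 1/s
  The factor 2π is dimensionless.

Multiplying the contributions: [1/s]
Adding exponents of each base unit: s: -1
SI base units of angular frequency: 1/s

The claimed units 1/s match the derived units, so the claim is correct.

Answer: Yes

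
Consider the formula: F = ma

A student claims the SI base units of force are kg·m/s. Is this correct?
Units of each symbol in F = ma:
  m (mass): kg
  a (acceleration): m/s²

Multiplying the contributions: [kg] · [m/s²]
Adding exponents of each base unit: kg: 1, m: 1, s: -2
SI base units of force: kg·m/s²

The claimed units kg·m/s (exponents kg: 1, m: 1, s: -1) do not match the derived units kg·m/s² (exponents kg: 1, m: 1, s: -2), so the claim is incorrect.

Answer: No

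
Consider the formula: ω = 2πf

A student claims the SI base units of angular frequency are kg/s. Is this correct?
Units of each symbol in ω = 2πf:
  f (frequency): 1/s
  The factor 2π is dimensionless.

Multiplying the contributions: [1/s]
Adding exponents of each base unit: s: -1
SI base units of angular frequency: 1/s

The claimed units kg/s (exponents kg: 1, s: -1) do not match the derived units 1/s (exponents s: -1), so the claim is incorrect.

Answer: No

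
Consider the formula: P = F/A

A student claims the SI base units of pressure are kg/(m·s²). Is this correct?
Units of each symbol in P = F/A:
  F (force): kg·m/s²
  A (area): m²  → in the denominator, contributes 1/m²

Multiplying the contributions: [kg·m/s²] · [1/m²]
Adding exponents of each base unit: kg: 1, m: -1, s: -2
SI base units of pressure: kg/(m·s²)

The claimed units kg/(m·s²) match the derived units, so the claim is correct.

Answer: Yes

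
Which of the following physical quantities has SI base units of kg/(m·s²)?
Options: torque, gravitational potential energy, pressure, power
Checking the SI base units of each option:
  torque (τ = Fr): kg·m²/s²  ✗
  gravitational potential energy (U = -GMm/r): kg·m²/s²  ✗
  pressure (P = F/A): kg/(m·s²)  ✓ matches
  power (P = W/t): kg·m²/s³  ✗

Only pressure has units kg/(m·s²).

Answer: pressure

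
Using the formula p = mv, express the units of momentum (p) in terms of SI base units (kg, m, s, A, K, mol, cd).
Units of each symbol in p = mv:
  m (mass): kg
  v (velocity): m/s

Multiplying the contributions: [kg] · [m/s]
Adding exponents of each base unit: kg: 1, m: 1, s: -1
SI base units of momentum: kg·m/s

Answer: kg·m/s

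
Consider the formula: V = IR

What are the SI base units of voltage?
Units of each symbol in V = IR:
  I (current): A
  R (resistance, in ohms): kg·m²/(s³·A²)

Multiplying the contributions: [A] · [kg·m²/(s³·A²)]
Adding exponents of each base unit: kg: 1, m: 2, s: -3, A: -1
SI base units of voltage: kg·m²/(s³·A)

Answer: kg·m²/(s³·A)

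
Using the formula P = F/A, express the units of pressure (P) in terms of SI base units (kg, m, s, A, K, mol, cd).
Units of each symbol in P = F/A:
  F (force): kg·m/s²
  A (area): m²  → in the denominator, contributes 1/m²

Multiplying the contributions: [kg·m/s²] · [1/m²]
Adding exponents of each base unit: kg: 1, m: -1, s: -2
SI base units of pressure: kg/(m·s²)

Answer: kg/(m·s²)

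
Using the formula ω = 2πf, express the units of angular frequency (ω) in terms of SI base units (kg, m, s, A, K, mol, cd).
Units of each symbol in ω = 2πf:
  f (frequency): 1/s
  The factor 2π is dimensionless.

Multiplying the contributions: [1/s]
Adding exponents of each base unit: s: -1
SI base units of angular frequency: 1/s

Answer: 1/s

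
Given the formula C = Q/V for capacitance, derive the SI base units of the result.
Units of each symbol in C = Q/V:
  Q (charge, in coulombs): s·A
  V (voltage, in volts): kg·m²/(s³·A)  → in the denominator, contributes s³·A/(kg·m²)

Multiplying the contributions: [s·A] · [s³·A/(kg·m²)]
Adding exponents of each base unit: kg: -1, m: -2, s: 4, A: 2
SI base units of capacitance: s⁴·A²/(kg·m²)

Answer: s⁴·A²/(kg·m²)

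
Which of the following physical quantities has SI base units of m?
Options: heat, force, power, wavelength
Checking the SI base units of each option:
  heat (Q = mcΔT): kg·m²/s²  ✗
  force (F = ma): kg·m/s²  ✗
  power (P = W/t): kg·m²/s³  ✗
  wavelength (λ = v/f): m  ✓ matches

Only wavelength has units m.

Answer: wavelength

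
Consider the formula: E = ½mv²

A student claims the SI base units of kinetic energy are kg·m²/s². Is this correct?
Units of each symbol in E = ½mv²:
  m (mass): kg
  v (speed): m/s  → to the power 2, contributes m²/s²
  The factor ½ is dimensionless.

Multiplying the contributions: [kg] · [m²/s²]
Adding exponents of each base unit: kg: 1, m: 2, s: -2
SI base units of kinetic energy: kg·m²/s²

The claimed units kg·m²/s² match the derived units, so the claim is correct.

Answer: Yes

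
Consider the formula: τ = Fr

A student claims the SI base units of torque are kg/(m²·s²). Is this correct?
Units of each symbol in τ = Fr:
  F (force): kg·m/s²
  r (lever arm): m

Multiplying the contributions: [kg·m/s²] · [m]
Adding exponents of each base unit: kg: 1, m: 2, s: -2
SI base units of torque: kg·m²/s²

The claimed units kg/(m²·s²) (exponents kg: 1, m: -2, s: -2) do not match the derived units kg·m²/s² (exponents kg: 1, m: 2, s: -2), so the claim is incorrect.

Answer: No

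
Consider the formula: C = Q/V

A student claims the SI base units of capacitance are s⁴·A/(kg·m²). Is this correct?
Units of each symbol in C = Q/V:
  Q (charge, in coulombs): s·A
  V (voltage, in volts): kg·m²/(s³·A)  → in the denominator, contributes s³·A/(kg·m²)

Multiplying the contributions: [s·A] · [s³·A/(kg·m²)]
Adding exponents of each base unit: kg: -1, m: -2, s: 4, A: 2
SI base units of capacitance: s⁴·A²/(kg·m²)

The claimed units s⁴·A/(kg·m²) (exponents kg: -1, m: -2, s: 4, A: 1) do not match the derived units s⁴·A²/(kg·m²) (exponents kg: -1, m: -2, s: 4, A: 2), so the claim is incorrect.

Answer: No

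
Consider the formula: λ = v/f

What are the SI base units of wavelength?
Units of each symbol in λ = v/f:
  v (wave speed): m/s
  f (frequency): 1/s  → in the denominator, contributes s

Multiplying the contributions: [m/s] · [s]
Adding exponents of each base unit: m: 1
SI base units of wavelength: m

Answer: m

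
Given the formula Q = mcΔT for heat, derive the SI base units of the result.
Units of each symbol in Q = mcΔT:
  m (mass): kg
  c (specific heat capacity, in J/(kg·K)): m²/(s²·K)
  ΔT (temperature change): K

Multiplying the contributions: [kg] · [m²/(s²·K)] · [K]
Adding exponents of each base unit: kg: 1, m: 2, s: -2
SI base units of heat: kg·m²/s²

Answer: kg·m²/s²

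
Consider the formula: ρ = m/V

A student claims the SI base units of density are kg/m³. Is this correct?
Units of each symbol in ρ = m/V:
  m (mass): kg
  V (volume): m³  → in the denominator, contributes 1/m³

Multiplying the contributions: [kg] · [1/m³]
Adding exponents of each base unit: kg: 1, m: -3
SI base units of density: kg/m³

The claimed units kg/m³ match the derived units, so the claim is correct.

Answer: Yes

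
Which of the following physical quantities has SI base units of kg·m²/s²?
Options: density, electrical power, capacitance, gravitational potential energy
Checking the SI base units of each option:
  density (ρ = m/V): kg/m³  ✗
  electrical power (P = IV): kg·m²/s³  ✗
  capacitance (C = Q/V): s⁴·A²/(kg·m²)  ✗
  gravitational potential energy (U = -GMm/r): kg·m²/s²  ✓ matches

Only gravitational potential energy has units kg·m²/s².

Answer: gravitational potential energy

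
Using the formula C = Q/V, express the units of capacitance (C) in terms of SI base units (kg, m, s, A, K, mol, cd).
Units of each symbol in C = Q/V:
  Q (charge, in coulombs): s·A
  V (voltage, in volts): kg·m²/(s³·A)  → in the denominator, contributes s³·A/(kg·m²)

Multiplying the contributions: [s·A] · [s³·A/(kg·m²)]
Adding exponents of each base unit: kg: -1, m: -2, s: 4, A: 2
SI base units of capacitance: s⁴·A²/(kg·m²)

Answer: s⁴·A²/(kg·m²)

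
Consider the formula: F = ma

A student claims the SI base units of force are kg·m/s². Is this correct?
Units of each symbol in F = ma:
  m (mass): kg
  a (acceleration): m/s²

Multiplying the contributions: [kg] · [m/s²]
Adding exponents of each base unit: kg: 1, m: 1, s: -2
SI base units of force: kg·m/s²

The claimed units kg·m/s² match the derived units, so the claim is correct.

Answer: Yes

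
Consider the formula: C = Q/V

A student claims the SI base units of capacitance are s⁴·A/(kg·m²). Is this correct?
Units of each symbol in C = Q/V:
  Q (charge, in coulombs): s·A
  V (voltage, in volts): kg·m²/(s³·A)  → in the denominator, contributes s³·A/(kg·m²)

Multiplying the contributions: [s·A] · [s³·A/(kg·m²)]
Adding exponents of each base unit: kg: -1, m: -2, s: 4, A: 2
SI base units of capacitance: s⁴·A²/(kg·m²)

The claimed units s⁴·A/(kg·m²) (exponents kg: -1, m: -2, s: 4, A: 1) do not match the derived units s⁴·A²/(kg·m²) (exponents kg: -1, m: -2, s: 4, A: 2), so the claim is incorrect.

Answer: No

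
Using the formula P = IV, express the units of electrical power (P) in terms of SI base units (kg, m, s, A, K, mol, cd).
Units of each symbol in P = IV:
  I (current): A
  V (voltage, in volts): kg·m²/(s³·A)

Multiplying the contributions: [A] · [kg·m²/(s³·A)]
Adding exponents of each base unit: kg: 1, m: 2, s: -3
SI base units of electrical power: kg·m²/s³

Answer: kg·m²/s³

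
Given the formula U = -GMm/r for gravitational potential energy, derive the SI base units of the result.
Units of each symbol in U = -GMm/r:
  G (gravitational constant): m³/(kg·s²)
  M (mass): kg
  m (mass): kg
  r (distance): m  → in the denominator, contributes 1/m
  The minus sign does not affect the units.

Multiplying the contributions: [m³/(kg·s²)] · [kg] · [kg] · [1/m]
Adding exponents of each base unit: kg: 1, m: 2, s: -2
SI base units of gravitational potential energy: kg·m²/s²

Answer: kg·m²/s²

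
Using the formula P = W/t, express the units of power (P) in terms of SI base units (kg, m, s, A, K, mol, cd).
Units of each symbol in P = W/t:
  W (work): kg·m²/s²
  t (time): s  → in the denominator, contributes 1/s

Multiplying the contributions: [kg·m²/s²] · [1/s]
Adding exponents of each base unit: kg: 1, m: 2, s: -3
SI base units of power: kg·m²/s³

Answer: kg·m²/s³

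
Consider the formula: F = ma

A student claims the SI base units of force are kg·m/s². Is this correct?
Units of each symbol in F = ma:
  m (mass): kg
  a (acceleration): m/s²

Multiplying the contributions: [kg] · [m/s²]
Adding exponents of each base unit: kg: 1, m: 1, s: -2
SI base units of force: kg·m/s²

The claimed units kg·m/s² match the derived units, so the claim is correct.

Answer: Yes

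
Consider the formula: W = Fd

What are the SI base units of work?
Units of each symbol in W = Fd:
  F (force): kg·m/s²
  d (displacement): m

Multiplying the contributions: [kg·m/s²] · [m]
Adding exponents of each base unit: kg: 1, m: 2, s: -2
SI base units of work: kg·m²/s²

Answer: kg·m²/s²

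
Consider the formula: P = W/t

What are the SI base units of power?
Units of each symbol in P = W/t:
  W (work): kg·m²/s²
  t (time): s  → in the denominator, contributes 1/s

Multiplying the contributions: [kg·m²/s²] · [1/s]
Adding exponents of each base unit: kg: 1, m: 2, s: -3
SI base units of power: kg·m²/s³

Answer: kg·m²/s³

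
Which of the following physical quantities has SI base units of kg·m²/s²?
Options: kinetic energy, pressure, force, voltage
Checking the SI base units of each option:
  kinetic energy (E = ½mv²): kg·m²/s²  ✓ matches
  pressure (P = F/A): kg/(m·s²)  ✗
  force (F = ma): kg·m/s²  ✗
  voltage (V = IR): kg·m²/(s³·A)  ✗

Only kinetic energy has units kg·m²/s².

Answer: kinetic energy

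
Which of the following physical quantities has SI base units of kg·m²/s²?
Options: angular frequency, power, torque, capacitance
Checking the SI base units of each option:
  angular frequency (ω = 2πf): 1/s  ✗
  power (P = W/t): kg·m²/s³  ✗
  torque (τ = Fr): kg·m²/s²  ✓ matches
  capacitance (C = Q/V): s⁴·A²/(kg·m²)  ✗

Only torque has units kg·m²/s².

Answer: torque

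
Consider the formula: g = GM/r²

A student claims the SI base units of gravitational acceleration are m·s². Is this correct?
Units of each symbol in g = GM/r²:
  G (gravitational constant): m³/(kg·s²)
  M (mass): kg
  r (distance): m  → to the power 2 in the denominator, contributes 1/m²

Multiplying the contributions: [m³/(kg·s²)] · [kg] · [1/m²]
Adding exponents of each base unit: m: 1, s: -2
SI base units of gravitational acceleration: m/s²

The claimed units m·s² (exponents m: 1, s: 2) do not match the derived units m/s² (exponents m: 1, s: -2), so the claim is incorrect.

Answer: No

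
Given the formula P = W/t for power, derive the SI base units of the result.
Units of each symbol in P = W/t:
  W (work): kg·m²/s²
  t (time): s  → in the denominator, contributes 1/s

Multiplying the contributions: [kg·m²/s²] · [1/s]
Adding exponents of each base unit: kg: 1, m: 2, s: -3
SI base units of power: kg·m²/s³

Answer: kg·m²/s³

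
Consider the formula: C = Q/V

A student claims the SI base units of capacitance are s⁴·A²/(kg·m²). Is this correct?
Units of each symbol in C = Q/V:
  Q (charge, in coulombs): s·A
  V (voltage, in volts): kg·m²/(s³·A)  → in the denominator, contributes s³·A/(kg·m²)

Multiplying the contributions: [s·A] · [s³·A/(kg·m²)]
Adding exponents of each base unit: kg: -1, m: -2, s: 4, A: 2
SI base units of capacitance: s⁴·A²/(kg·m²)

The claimed units s⁴·A²/(kg·m²) match the derived units, so the claim is correct.

Answer: Yes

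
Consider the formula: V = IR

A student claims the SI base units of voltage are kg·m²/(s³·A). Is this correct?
Units of each symbol in V = IR:
  I (current): A
  R (resistance, in ohms): kg·m²/(s³·A²)

Multiplying the contributions: [A] · [kg·m²/(s³·A²)]
Adding exponents of each base unit: kg: 1, m: 2, s: -3, A: -1
SI base units of voltage: kg·m²/(s³·A)

The claimed units kg·m²/(s³·A) match the derived units, so the claim is correct.

Answer: Yes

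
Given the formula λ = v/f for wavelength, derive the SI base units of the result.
Units of each symbol in λ = v/f:
  v (wave speed): m/s
  f (frequency): 1/s  → in the denominator, contributes s

Multiplying the contributions: [m/s] · [s]
Adding exponents of each base unit: m: 1
SI base units of wavelength: m

Answer: m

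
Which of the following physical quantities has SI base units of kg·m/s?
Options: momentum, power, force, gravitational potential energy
Checking the SI base units of each option:
  momentum (p = mv): kg·m/s  ✓ matches
  power (P = W/t): kg·m²/s³  ✗
  force (F = ma): kg·m/s²  ✗
  gravitational potential energy (U = -GMm/r): kg·m²/s²  ✗

Only momentum has units kg·m/s.

Answer: momentum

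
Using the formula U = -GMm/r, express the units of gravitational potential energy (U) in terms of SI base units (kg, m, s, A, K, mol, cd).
Units of each symbol in U = -GMm/r:
  G (gravitational constant): m³/(kg·s²)
  M (mass): kg
  m (mass): kg
  r (distance): m  → in the denominator, contributes 1/m
  The minus sign does not affect the units.

Multiplying the contributions: [m³/(kg·s²)] · [kg] · [kg] · [1/m]
Adding exponents of each base unit: kg: 1, m: 2, s: -2
SI base units of gravitational potential energy: kg·m²/s²

Answer: kg·m²/s²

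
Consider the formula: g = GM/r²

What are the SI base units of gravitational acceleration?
Units of each symbol in g = GM/r²:
  G (gravitational constant): m³/(kg·s²)
  M (mass): kg
  r (distance): m  → to the power 2 in the denominator, contributes 1/m²

Multiplying the contributions: [m³/(kg·s²)] · [kg] · [1/m²]
Adding exponents of each base unit: m: 1, s: -2
SI base units of gravitational acceleration: m/s²

Answer: m/s²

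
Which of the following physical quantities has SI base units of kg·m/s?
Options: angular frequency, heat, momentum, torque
Checking the SI base units of each option:
  angular frequency (ω = 2πf): 1/s  ✗
  heat (Q = mcΔT): kg·m²/s²  ✗
  momentum (p = mv): kg·m/s  ✓ matches
  torque (τ = Fr): kg·m²/s²  ✗

Only momentum has units kg·m/s.

Answer: momentum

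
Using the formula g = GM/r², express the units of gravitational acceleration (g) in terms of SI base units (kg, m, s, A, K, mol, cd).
Units of each symbol in g = GM/r²:
  G (gravitational constant): m³/(kg·s²)
  M (mass): kg
  r (distance): m  → to the power 2 in the denominator, contributes 1/m²

Multiplying the contributions: [m³/(kg·s²)] · [kg] · [1/m²]
Adding exponents of each base unit: m: 1, s: -2
SI base units of gravitational acceleration: m/s²

Answer: m/s²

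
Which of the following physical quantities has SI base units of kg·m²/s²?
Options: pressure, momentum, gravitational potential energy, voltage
Checking the SI base units of each option:
  pressure (P = F/A): kg/(m·s²)  ✗
  momentum (p = mv): kg·m/s  ✗
  gravitational potential energy (U = -GMm/r): kg·m²/s²  ✓ matches
  voltage (V = IR): kg·m²/(s³·A)  ✗

Only gravitational potential energy has units kg·m²/s².

Answer: gravitational potential energy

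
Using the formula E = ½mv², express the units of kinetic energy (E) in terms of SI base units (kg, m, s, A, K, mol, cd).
Units of each symbol in E = ½mv²:
  m (mass): kg
  v (speed): m/s  → to the power 2, contributes m²/s²
  The factor ½ is dimensionless.

Multiplying the contributions: [kg] · [m²/s²]
Adding exponents of each base unit: kg: 1, m: 2, s: -2
SI base units of kinetic energy: kg·m²/s²

Answer: kg·m²/s²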